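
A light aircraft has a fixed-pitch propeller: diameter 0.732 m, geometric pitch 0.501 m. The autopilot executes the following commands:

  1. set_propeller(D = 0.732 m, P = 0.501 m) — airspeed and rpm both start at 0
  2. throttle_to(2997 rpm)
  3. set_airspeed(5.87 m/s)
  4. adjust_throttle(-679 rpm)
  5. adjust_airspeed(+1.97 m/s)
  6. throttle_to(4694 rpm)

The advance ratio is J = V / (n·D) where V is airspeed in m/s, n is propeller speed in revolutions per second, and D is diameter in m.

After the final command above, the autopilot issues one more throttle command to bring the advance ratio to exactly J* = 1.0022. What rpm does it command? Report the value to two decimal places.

rpm = 641.21

set_propeller: D = 0.732 m, P = 0.501 m (p = P/D = 0.684426); state ← (V=0, rpm=0)
throttle_to(2997): rpm ← 2997
set_airspeed(5.87): V ← 5.87 m/s
adjust_throttle(-679): rpm ← 2997 -679 = 2318
adjust_airspeed(+1.97): V ← 5.87 +1.97 = 7.84 m/s
throttle_to(4694): rpm ← 4694
final state: V = 7.84 m/s, rpm = 4694 → n = rpm/60 = 78.233333 rev/s
target J* = 1.0022; solve J* = V/(n·D) for n: n = V/(J*·D) = 7.84/(1.0022 × 0.732) = 10.686871 rev/s
rpm = 60·n = 641.212284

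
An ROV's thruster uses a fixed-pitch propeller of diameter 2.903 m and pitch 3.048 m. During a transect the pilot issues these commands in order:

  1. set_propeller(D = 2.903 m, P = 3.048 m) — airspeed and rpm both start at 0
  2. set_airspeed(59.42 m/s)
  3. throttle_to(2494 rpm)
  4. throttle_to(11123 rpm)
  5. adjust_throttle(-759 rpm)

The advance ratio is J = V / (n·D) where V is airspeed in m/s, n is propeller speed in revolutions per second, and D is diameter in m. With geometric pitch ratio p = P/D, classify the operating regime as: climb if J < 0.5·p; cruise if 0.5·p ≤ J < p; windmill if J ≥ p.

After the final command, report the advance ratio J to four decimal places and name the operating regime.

set_propeller: D = 2.903 m, P = 3.048 m (p = P/D = 1.049948); state ← (V=0, rpm=0)
set_airspeed(59.42): V ← 59.42 m/s
throttle_to(2494): rpm ← 2494
throttle_to(11123): rpm ← 11123
adjust_throttle(-759): rpm ← 11123 -759 = 10364
final state: V = 59.42 m/s, rpm = 10364 → n = rpm/60 = 172.733333 rev/s
J = V / (n·D) = 59.42 / (172.733333 × 2.903) = 0.118498
regime bands: climb J<0.5250 | cruise [0.5250, 1.0499) | windmill J≥1.0499
J = 0.1185 → climb

J = 0.1185, regime = climb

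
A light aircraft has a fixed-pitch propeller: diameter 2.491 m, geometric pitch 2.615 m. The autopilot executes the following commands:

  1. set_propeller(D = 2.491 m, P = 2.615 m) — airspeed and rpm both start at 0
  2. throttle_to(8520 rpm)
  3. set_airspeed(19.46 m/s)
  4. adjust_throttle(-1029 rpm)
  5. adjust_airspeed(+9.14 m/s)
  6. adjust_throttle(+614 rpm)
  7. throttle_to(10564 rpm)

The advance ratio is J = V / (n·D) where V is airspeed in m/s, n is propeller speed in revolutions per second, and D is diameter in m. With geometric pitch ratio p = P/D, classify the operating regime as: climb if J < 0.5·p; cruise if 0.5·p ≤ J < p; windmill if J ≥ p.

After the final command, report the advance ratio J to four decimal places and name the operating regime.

J = 0.0652, regime = climb

set_propeller: D = 2.491 m, P = 2.615 m (p = P/D = 1.049779); state ← (V=0, rpm=0)
throttle_to(8520): rpm ← 8520
set_airspeed(19.46): V ← 19.46 m/s
adjust_throttle(-1029): rpm ← 8520 -1029 = 7491
adjust_airspeed(+9.14): V ← 19.46 +9.14 = 28.6 m/s
adjust_throttle(+614): rpm ← 7491 +614 = 8105
throttle_to(10564): rpm ← 10564
final state: V = 28.6 m/s, rpm = 10564 → n = rpm/60 = 176.066667 rev/s
J = V / (n·D) = 28.6 / (176.066667 × 2.491) = 0.065210
regime bands: climb J<0.5249 | cruise [0.5249, 1.0498) | windmill J≥1.0498
J = 0.0652 → climb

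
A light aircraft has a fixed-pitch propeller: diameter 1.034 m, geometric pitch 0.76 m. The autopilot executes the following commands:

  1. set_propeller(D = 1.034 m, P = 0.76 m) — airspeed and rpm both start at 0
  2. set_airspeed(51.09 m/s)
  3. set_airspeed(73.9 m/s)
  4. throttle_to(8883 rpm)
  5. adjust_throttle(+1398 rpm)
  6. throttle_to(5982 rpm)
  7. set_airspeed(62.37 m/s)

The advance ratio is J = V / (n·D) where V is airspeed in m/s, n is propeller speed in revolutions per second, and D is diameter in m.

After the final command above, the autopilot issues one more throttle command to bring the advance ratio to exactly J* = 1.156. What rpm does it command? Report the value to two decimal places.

rpm = 3130.75

set_propeller: D = 1.034 m, P = 0.76 m (p = P/D = 0.735010); state ← (V=0, rpm=0)
set_airspeed(51.09): V ← 51.09 m/s
set_airspeed(73.9): V ← 73.9 m/s
throttle_to(8883): rpm ← 8883
adjust_throttle(+1398): rpm ← 8883 +1398 = 10281
throttle_to(5982): rpm ← 5982
set_airspeed(62.37): V ← 62.37 m/s
final state: V = 62.37 m/s, rpm = 5982 → n = rpm/60 = 99.700000 rev/s
target J* = 1.156; solve J* = V/(n·D) for n: n = V/(J*·D) = 62.37/(1.156 × 1.034) = 52.179195 rev/s
rpm = 60·n = 3130.751675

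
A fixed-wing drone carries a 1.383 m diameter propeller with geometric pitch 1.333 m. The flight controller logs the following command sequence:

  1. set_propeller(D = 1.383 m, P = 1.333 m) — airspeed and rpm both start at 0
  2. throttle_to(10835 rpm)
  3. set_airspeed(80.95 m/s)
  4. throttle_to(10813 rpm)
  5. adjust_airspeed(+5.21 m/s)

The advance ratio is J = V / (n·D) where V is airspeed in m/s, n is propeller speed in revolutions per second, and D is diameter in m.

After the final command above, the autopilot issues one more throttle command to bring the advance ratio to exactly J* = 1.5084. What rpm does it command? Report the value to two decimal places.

rpm = 2478.10

set_propeller: D = 1.383 m, P = 1.333 m (p = P/D = 0.963847); state ← (V=0, rpm=0)
throttle_to(10835): rpm ← 10835
set_airspeed(80.95): V ← 80.95 m/s
throttle_to(10813): rpm ← 10813
adjust_airspeed(+5.21): V ← 80.95 +5.21 = 86.16 m/s
final state: V = 86.16 m/s, rpm = 10813 → n = rpm/60 = 180.216667 rev/s
target J* = 1.5084; solve J* = V/(n·D) for n: n = V/(J*·D) = 86.16/(1.5084 × 1.383) = 41.301610 rev/s
rpm = 60·n = 2478.096629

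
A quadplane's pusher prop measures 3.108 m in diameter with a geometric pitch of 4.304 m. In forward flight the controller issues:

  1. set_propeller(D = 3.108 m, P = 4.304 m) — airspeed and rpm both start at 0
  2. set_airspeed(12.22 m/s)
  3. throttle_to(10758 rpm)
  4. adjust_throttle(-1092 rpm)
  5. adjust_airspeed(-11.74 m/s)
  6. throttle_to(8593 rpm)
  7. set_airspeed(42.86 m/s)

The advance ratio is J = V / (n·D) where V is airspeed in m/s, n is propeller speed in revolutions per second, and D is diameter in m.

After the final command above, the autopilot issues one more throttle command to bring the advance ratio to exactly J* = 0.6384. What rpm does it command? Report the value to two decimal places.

set_propeller: D = 3.108 m, P = 4.304 m (p = P/D = 1.384813); state ← (V=0, rpm=0)
set_airspeed(12.22): V ← 12.22 m/s
throttle_to(10758): rpm ← 10758
adjust_throttle(-1092): rpm ← 10758 -1092 = 9666
adjust_airspeed(-11.74): V ← 12.22 -11.74 = 0.48 m/s
throttle_to(8593): rpm ← 8593
set_airspeed(42.86): V ← 42.86 m/s
final state: V = 42.86 m/s, rpm = 8593 → n = rpm/60 = 143.216667 rev/s
target J* = 0.6384; solve J* = V/(n·D) for n: n = V/(J*·D) = 42.86/(0.6384 × 3.108) = 21.601220 rev/s
rpm = 60·n = 1296.073195

rpm = 1296.07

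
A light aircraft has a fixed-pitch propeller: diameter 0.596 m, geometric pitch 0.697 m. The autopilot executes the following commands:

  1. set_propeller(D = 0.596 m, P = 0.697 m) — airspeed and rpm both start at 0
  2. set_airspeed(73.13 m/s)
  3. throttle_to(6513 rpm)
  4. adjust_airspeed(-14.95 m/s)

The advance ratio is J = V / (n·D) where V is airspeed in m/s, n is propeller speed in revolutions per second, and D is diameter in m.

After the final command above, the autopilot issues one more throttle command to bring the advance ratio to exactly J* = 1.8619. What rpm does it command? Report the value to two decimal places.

set_propeller: D = 0.596 m, P = 0.697 m (p = P/D = 1.169463); state ← (V=0, rpm=0)
set_airspeed(73.13): V ← 73.13 m/s
throttle_to(6513): rpm ← 6513
adjust_airspeed(-14.95): V ← 73.13 -14.95 = 58.18 m/s
final state: V = 58.18 m/s, rpm = 6513 → n = rpm/60 = 108.550000 rev/s
target J* = 1.8619; solve J* = V/(n·D) for n: n = V/(J*·D) = 58.18/(1.8619 × 0.596) = 52.428943 rev/s
rpm = 60·n = 3145.736602

rpm = 3145.74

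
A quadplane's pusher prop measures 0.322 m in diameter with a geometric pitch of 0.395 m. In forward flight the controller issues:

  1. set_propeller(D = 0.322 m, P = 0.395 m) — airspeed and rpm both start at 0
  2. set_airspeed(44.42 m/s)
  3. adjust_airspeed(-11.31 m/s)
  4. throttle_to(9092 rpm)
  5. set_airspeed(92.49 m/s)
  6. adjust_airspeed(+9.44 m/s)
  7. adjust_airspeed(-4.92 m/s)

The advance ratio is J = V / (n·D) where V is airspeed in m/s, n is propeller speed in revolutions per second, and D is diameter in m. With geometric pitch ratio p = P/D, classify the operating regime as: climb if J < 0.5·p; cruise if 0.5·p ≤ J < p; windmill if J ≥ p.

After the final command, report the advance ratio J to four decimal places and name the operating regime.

set_propeller: D = 0.322 m, P = 0.395 m (p = P/D = 1.226708); state ← (V=0, rpm=0)
set_airspeed(44.42): V ← 44.42 m/s
adjust_airspeed(-11.31): V ← 44.42 -11.31 = 33.11 m/s
throttle_to(9092): rpm ← 9092
set_airspeed(92.49): V ← 92.49 m/s
adjust_airspeed(+9.44): V ← 92.49 +9.44 = 101.93 m/s
adjust_airspeed(-4.92): V ← 101.93 -4.92 = 97.01 m/s
final state: V = 97.01 m/s, rpm = 9092 → n = rpm/60 = 151.533333 rev/s
J = V / (n·D) = 97.01 / (151.533333 × 0.322) = 1.988165
regime bands: climb J<0.6134 | cruise [0.6134, 1.2267) | windmill J≥1.2267
J = 1.9882 → windmill

J = 1.9882, regime = windmill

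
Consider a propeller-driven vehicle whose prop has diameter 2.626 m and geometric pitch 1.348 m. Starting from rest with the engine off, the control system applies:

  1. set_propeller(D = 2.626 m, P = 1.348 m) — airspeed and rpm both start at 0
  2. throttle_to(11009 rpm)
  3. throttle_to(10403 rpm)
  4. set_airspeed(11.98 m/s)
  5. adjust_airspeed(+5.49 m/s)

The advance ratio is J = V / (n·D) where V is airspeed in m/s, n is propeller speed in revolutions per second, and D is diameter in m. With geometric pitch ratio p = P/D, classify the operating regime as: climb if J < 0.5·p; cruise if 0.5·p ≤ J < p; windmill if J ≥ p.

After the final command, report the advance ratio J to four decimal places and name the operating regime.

J = 0.0384, regime = climb

set_propeller: D = 2.626 m, P = 1.348 m (p = P/D = 0.513328); state ← (V=0, rpm=0)
throttle_to(11009): rpm ← 11009
throttle_to(10403): rpm ← 10403
set_airspeed(11.98): V ← 11.98 m/s
adjust_airspeed(+5.49): V ← 11.98 +5.49 = 17.47 m/s
final state: V = 17.47 m/s, rpm = 10403 → n = rpm/60 = 173.383333 rev/s
J = V / (n·D) = 17.47 / (173.383333 × 2.626) = 0.038370
regime bands: climb J<0.2567 | cruise [0.2567, 0.5133) | windmill J≥0.5133
J = 0.0384 → climb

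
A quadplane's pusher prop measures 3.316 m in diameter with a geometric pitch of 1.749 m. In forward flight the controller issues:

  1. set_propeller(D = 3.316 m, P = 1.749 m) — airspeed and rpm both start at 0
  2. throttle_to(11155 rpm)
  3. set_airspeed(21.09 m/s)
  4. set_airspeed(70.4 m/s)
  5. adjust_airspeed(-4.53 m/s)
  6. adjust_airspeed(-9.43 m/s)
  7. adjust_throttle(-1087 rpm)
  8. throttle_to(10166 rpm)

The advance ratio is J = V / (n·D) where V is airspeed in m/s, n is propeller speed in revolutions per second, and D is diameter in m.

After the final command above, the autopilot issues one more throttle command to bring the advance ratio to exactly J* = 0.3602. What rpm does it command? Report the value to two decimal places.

rpm = 2835.18

set_propeller: D = 3.316 m, P = 1.749 m (p = P/D = 0.527443); state ← (V=0, rpm=0)
throttle_to(11155): rpm ← 11155
set_airspeed(21.09): V ← 21.09 m/s
set_airspeed(70.4): V ← 70.4 m/s
adjust_airspeed(-4.53): V ← 70.4 -4.53 = 65.87 m/s
adjust_airspeed(-9.43): V ← 65.87 -9.43 = 56.44 m/s
adjust_throttle(-1087): rpm ← 11155 -1087 = 10068
throttle_to(10166): rpm ← 10166
final state: V = 56.44 m/s, rpm = 10166 → n = rpm/60 = 169.433333 rev/s
target J* = 0.3602; solve J* = V/(n·D) for n: n = V/(J*·D) = 56.44/(0.3602 × 3.316) = 47.252933 rev/s
rpm = 60·n = 2835.176008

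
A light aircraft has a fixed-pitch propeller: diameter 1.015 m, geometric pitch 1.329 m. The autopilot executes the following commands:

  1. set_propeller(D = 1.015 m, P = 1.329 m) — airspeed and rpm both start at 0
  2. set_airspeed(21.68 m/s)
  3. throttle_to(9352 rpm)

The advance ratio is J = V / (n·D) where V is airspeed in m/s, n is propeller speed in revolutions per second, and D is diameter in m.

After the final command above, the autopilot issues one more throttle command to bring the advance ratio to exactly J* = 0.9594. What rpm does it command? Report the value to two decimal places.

set_propeller: D = 1.015 m, P = 1.329 m (p = P/D = 1.309360); state ← (V=0, rpm=0)
set_airspeed(21.68): V ← 21.68 m/s
throttle_to(9352): rpm ← 9352
final state: V = 21.68 m/s, rpm = 9352 → n = rpm/60 = 155.866667 rev/s
target J* = 0.9594; solve J* = V/(n·D) for n: n = V/(J*·D) = 21.68/(0.9594 × 1.015) = 22.263504 rev/s
rpm = 60·n = 1335.810251

rpm = 1335.81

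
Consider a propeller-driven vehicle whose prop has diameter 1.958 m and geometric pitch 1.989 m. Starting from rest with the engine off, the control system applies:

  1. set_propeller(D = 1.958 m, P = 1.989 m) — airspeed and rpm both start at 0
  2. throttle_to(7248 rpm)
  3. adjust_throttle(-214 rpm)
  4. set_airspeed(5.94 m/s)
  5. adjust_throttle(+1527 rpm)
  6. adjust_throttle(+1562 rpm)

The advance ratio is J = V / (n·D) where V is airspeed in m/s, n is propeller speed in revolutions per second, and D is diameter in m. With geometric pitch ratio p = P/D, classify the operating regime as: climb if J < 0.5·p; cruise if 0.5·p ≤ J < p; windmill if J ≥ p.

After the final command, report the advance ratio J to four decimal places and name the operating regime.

J = 0.0180, regime = climb

set_propeller: D = 1.958 m, P = 1.989 m (p = P/D = 1.015832); state ← (V=0, rpm=0)
throttle_to(7248): rpm ← 7248
adjust_throttle(-214): rpm ← 7248 -214 = 7034
set_airspeed(5.94): V ← 5.94 m/s
adjust_throttle(+1527): rpm ← 7034 +1527 = 8561
adjust_throttle(+1562): rpm ← 8561 +1562 = 10123
final state: V = 5.94 m/s, rpm = 10123 → n = rpm/60 = 168.716667 rev/s
J = V / (n·D) = 5.94 / (168.716667 × 1.958) = 0.017981
regime bands: climb J<0.5079 | cruise [0.5079, 1.0158) | windmill J≥1.0158
J = 0.0180 → climb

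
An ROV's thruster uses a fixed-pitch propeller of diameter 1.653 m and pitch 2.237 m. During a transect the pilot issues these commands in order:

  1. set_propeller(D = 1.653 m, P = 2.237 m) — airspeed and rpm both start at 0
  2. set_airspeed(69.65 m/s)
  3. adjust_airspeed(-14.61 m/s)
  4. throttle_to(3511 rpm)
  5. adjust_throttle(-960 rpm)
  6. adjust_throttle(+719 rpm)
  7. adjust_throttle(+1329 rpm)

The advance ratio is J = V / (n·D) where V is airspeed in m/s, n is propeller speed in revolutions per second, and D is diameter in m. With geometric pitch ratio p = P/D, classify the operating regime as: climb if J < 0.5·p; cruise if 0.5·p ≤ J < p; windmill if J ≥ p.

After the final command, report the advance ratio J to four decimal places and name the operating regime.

set_propeller: D = 1.653 m, P = 2.237 m (p = P/D = 1.353297); state ← (V=0, rpm=0)
set_airspeed(69.65): V ← 69.65 m/s
adjust_airspeed(-14.61): V ← 69.65 -14.61 = 55.04 m/s
throttle_to(3511): rpm ← 3511
adjust_throttle(-960): rpm ← 3511 -960 = 2551
adjust_throttle(+719): rpm ← 2551 +719 = 3270
adjust_throttle(+1329): rpm ← 3270 +1329 = 4599
final state: V = 55.04 m/s, rpm = 4599 → n = rpm/60 = 76.650000 rev/s
J = V / (n·D) = 55.04 / (76.650000 × 1.653) = 0.434404
regime bands: climb J<0.6766 | cruise [0.6766, 1.3533) | windmill J≥1.3533
J = 0.4344 → climb

J = 0.4344, regime = climb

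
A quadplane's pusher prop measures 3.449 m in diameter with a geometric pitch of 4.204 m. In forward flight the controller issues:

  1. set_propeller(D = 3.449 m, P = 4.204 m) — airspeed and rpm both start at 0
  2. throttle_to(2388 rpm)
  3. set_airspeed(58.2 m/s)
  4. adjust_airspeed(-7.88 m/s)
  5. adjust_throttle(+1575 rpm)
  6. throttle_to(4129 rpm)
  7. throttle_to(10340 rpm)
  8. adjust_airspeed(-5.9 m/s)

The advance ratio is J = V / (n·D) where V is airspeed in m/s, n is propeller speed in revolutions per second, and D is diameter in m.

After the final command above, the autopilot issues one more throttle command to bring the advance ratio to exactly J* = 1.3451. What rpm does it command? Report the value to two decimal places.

rpm = 574.49

set_propeller: D = 3.449 m, P = 4.204 m (p = P/D = 1.218904); state ← (V=0, rpm=0)
throttle_to(2388): rpm ← 2388
set_airspeed(58.2): V ← 58.2 m/s
adjust_airspeed(-7.88): V ← 58.2 -7.88 = 50.32 m/s
adjust_throttle(+1575): rpm ← 2388 +1575 = 3963
throttle_to(4129): rpm ← 4129
throttle_to(10340): rpm ← 10340
adjust_airspeed(-5.9): V ← 50.32 -5.9 = 44.42 m/s
final state: V = 44.42 m/s, rpm = 10340 → n = rpm/60 = 172.333333 rev/s
target J* = 1.3451; solve J* = V/(n·D) for n: n = V/(J*·D) = 44.42/(1.3451 × 3.449) = 9.574824 rev/s
rpm = 60·n = 574.489423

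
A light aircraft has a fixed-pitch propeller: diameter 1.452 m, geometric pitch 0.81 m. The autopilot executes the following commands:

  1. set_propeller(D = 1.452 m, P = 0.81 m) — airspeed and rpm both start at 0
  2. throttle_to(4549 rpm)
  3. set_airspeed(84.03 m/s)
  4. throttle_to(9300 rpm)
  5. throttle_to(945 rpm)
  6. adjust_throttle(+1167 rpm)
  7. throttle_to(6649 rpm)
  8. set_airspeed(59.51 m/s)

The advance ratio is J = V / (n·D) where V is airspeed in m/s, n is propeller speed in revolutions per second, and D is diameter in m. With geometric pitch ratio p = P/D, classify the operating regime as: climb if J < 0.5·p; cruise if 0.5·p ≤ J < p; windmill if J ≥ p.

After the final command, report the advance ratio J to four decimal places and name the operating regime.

set_propeller: D = 1.452 m, P = 0.81 m (p = P/D = 0.557851); state ← (V=0, rpm=0)
throttle_to(4549): rpm ← 4549
set_airspeed(84.03): V ← 84.03 m/s
throttle_to(9300): rpm ← 9300
throttle_to(945): rpm ← 945
adjust_throttle(+1167): rpm ← 945 +1167 = 2112
throttle_to(6649): rpm ← 6649
set_airspeed(59.51): V ← 59.51 m/s
final state: V = 59.51 m/s, rpm = 6649 → n = rpm/60 = 110.816667 rev/s
J = V / (n·D) = 59.51 / (110.816667 × 1.452) = 0.369844
regime bands: climb J<0.2789 | cruise [0.2789, 0.5579) | windmill J≥0.5579
J = 0.3698 → cruise

J = 0.3698, regime = cruise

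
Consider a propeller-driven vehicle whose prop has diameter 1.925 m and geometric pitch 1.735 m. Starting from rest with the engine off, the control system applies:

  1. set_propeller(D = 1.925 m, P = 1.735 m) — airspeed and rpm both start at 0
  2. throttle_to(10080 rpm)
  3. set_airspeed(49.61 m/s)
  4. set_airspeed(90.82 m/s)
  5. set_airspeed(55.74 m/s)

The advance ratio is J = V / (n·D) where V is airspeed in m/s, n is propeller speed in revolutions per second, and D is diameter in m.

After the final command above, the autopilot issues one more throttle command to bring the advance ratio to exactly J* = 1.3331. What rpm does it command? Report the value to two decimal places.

set_propeller: D = 1.925 m, P = 1.735 m (p = P/D = 0.901299); state ← (V=0, rpm=0)
throttle_to(10080): rpm ← 10080
set_airspeed(49.61): V ← 49.61 m/s
set_airspeed(90.82): V ← 90.82 m/s
set_airspeed(55.74): V ← 55.74 m/s
final state: V = 55.74 m/s, rpm = 10080 → n = rpm/60 = 168.000000 rev/s
target J* = 1.3331; solve J* = V/(n·D) for n: n = V/(J*·D) = 55.74/(1.3331 × 1.925) = 21.720684 rev/s
rpm = 60·n = 1303.241054

rpm = 1303.24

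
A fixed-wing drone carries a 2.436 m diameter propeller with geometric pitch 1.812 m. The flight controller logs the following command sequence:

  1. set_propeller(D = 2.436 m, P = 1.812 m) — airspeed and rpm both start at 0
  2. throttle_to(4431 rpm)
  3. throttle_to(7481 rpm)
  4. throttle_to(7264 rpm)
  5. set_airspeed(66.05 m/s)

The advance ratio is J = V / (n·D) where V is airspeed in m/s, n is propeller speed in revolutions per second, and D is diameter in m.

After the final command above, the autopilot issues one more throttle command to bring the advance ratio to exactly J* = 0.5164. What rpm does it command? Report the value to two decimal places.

rpm = 3150.36

set_propeller: D = 2.436 m, P = 1.812 m (p = P/D = 0.743842); state ← (V=0, rpm=0)
throttle_to(4431): rpm ← 4431
throttle_to(7481): rpm ← 7481
throttle_to(7264): rpm ← 7264
set_airspeed(66.05): V ← 66.05 m/s
final state: V = 66.05 m/s, rpm = 7264 → n = rpm/60 = 121.066667 rev/s
target J* = 0.5164; solve J* = V/(n·D) for n: n = V/(J*·D) = 66.05/(0.5164 × 2.436) = 52.506045 rev/s
rpm = 60·n = 3150.362685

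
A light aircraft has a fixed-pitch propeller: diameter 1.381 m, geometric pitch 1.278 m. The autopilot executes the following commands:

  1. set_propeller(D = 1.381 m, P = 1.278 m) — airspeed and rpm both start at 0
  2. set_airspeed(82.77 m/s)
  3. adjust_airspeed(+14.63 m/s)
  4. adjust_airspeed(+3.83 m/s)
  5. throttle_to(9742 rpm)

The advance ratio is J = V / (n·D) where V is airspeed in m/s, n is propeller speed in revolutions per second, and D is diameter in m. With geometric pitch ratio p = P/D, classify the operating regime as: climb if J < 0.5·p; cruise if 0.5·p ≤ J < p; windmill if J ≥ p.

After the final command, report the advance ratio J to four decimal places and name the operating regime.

J = 0.4515, regime = climb

set_propeller: D = 1.381 m, P = 1.278 m (p = P/D = 0.925416); state ← (V=0, rpm=0)
set_airspeed(82.77): V ← 82.77 m/s
adjust_airspeed(+14.63): V ← 82.77 +14.63 = 97.4 m/s
adjust_airspeed(+3.83): V ← 97.4 +3.83 = 101.23 m/s
throttle_to(9742): rpm ← 9742
final state: V = 101.23 m/s, rpm = 9742 → n = rpm/60 = 162.366667 rev/s
J = V / (n·D) = 101.23 / (162.366667 × 1.381) = 0.451459
regime bands: climb J<0.4627 | cruise [0.4627, 0.9254) | windmill J≥0.9254
J = 0.4515 → climb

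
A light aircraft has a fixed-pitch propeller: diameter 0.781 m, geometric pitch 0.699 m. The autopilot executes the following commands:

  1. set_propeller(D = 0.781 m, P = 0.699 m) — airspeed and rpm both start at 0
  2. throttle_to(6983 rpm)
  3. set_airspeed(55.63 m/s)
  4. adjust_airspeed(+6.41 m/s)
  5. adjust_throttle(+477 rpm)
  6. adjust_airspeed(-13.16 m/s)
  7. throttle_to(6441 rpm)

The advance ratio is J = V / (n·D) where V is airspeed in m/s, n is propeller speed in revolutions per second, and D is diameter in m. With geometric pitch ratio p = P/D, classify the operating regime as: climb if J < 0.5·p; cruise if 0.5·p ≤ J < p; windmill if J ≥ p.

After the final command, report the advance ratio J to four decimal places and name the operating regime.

J = 0.5830, regime = cruise

set_propeller: D = 0.781 m, P = 0.699 m (p = P/D = 0.895006); state ← (V=0, rpm=0)
throttle_to(6983): rpm ← 6983
set_airspeed(55.63): V ← 55.63 m/s
adjust_airspeed(+6.41): V ← 55.63 +6.41 = 62.04 m/s
adjust_throttle(+477): rpm ← 6983 +477 = 7460
adjust_airspeed(-13.16): V ← 62.04 -13.16 = 48.88 m/s
throttle_to(6441): rpm ← 6441
final state: V = 48.88 m/s, rpm = 6441 → n = rpm/60 = 107.350000 rev/s
J = V / (n·D) = 48.88 / (107.350000 × 0.781) = 0.583013
regime bands: climb J<0.4475 | cruise [0.4475, 0.8950) | windmill J≥0.8950
J = 0.5830 → cruise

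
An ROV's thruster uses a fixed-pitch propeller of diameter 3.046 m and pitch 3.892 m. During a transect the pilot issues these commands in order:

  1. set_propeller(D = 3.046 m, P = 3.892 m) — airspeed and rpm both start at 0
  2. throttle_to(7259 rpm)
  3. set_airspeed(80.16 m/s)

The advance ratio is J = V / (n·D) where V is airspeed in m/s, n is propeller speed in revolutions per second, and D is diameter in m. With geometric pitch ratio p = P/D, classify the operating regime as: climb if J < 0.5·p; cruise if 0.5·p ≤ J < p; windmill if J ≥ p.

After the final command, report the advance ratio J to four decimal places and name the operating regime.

set_propeller: D = 3.046 m, P = 3.892 m (p = P/D = 1.277741); state ← (V=0, rpm=0)
throttle_to(7259): rpm ← 7259
set_airspeed(80.16): V ← 80.16 m/s
final state: V = 80.16 m/s, rpm = 7259 → n = rpm/60 = 120.983333 rev/s
J = V / (n·D) = 80.16 / (120.983333 × 3.046) = 0.217522
regime bands: climb J<0.6389 | cruise [0.6389, 1.2777) | windmill J≥1.2777
J = 0.2175 → climb

J = 0.2175, regime = climb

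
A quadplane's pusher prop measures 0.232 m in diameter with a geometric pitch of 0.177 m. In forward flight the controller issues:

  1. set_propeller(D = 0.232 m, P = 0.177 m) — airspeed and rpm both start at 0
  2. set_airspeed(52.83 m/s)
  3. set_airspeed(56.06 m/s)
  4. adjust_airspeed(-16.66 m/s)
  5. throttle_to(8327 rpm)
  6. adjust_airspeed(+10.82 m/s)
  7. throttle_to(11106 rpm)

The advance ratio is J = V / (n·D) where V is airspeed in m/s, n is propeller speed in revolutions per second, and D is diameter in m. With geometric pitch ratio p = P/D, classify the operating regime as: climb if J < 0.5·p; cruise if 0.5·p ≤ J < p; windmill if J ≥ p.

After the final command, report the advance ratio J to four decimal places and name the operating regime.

set_propeller: D = 0.232 m, P = 0.177 m (p = P/D = 0.762931); state ← (V=0, rpm=0)
set_airspeed(52.83): V ← 52.83 m/s
set_airspeed(56.06): V ← 56.06 m/s
adjust_airspeed(-16.66): V ← 56.06 -16.66 = 39.4 m/s
throttle_to(8327): rpm ← 8327
adjust_airspeed(+10.82): V ← 39.4 +10.82 = 50.22 m/s
throttle_to(11106): rpm ← 11106
final state: V = 50.22 m/s, rpm = 11106 → n = rpm/60 = 185.100000 rev/s
J = V / (n·D) = 50.22 / (185.100000 × 0.232) = 1.169452
regime bands: climb J<0.3815 | cruise [0.3815, 0.7629) | windmill J≥0.7629
J = 1.1695 → windmill

J = 1.1695, regime = windmill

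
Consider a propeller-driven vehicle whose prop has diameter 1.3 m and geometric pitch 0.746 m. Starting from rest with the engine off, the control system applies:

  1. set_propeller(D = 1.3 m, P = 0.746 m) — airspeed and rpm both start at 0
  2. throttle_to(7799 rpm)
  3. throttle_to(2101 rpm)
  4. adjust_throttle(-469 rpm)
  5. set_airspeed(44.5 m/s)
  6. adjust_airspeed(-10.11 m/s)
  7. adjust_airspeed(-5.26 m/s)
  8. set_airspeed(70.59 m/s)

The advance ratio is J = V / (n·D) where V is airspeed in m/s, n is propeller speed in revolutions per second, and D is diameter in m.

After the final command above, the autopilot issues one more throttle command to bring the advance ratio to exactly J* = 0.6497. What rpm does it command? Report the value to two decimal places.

set_propeller: D = 1.3 m, P = 0.746 m (p = P/D = 0.573846); state ← (V=0, rpm=0)
throttle_to(7799): rpm ← 7799
throttle_to(2101): rpm ← 2101
adjust_throttle(-469): rpm ← 2101 -469 = 1632
set_airspeed(44.5): V ← 44.5 m/s
adjust_airspeed(-10.11): V ← 44.5 -10.11 = 34.39 m/s
adjust_airspeed(-5.26): V ← 34.39 -5.26 = 29.13 m/s
set_airspeed(70.59): V ← 70.59 m/s
final state: V = 70.59 m/s, rpm = 1632 → n = rpm/60 = 27.200000 rev/s
target J* = 0.6497; solve J* = V/(n·D) for n: n = V/(J*·D) = 70.59/(0.6497 × 1.3) = 83.577036 rev/s
rpm = 60·n = 5014.622133

rpm = 5014.62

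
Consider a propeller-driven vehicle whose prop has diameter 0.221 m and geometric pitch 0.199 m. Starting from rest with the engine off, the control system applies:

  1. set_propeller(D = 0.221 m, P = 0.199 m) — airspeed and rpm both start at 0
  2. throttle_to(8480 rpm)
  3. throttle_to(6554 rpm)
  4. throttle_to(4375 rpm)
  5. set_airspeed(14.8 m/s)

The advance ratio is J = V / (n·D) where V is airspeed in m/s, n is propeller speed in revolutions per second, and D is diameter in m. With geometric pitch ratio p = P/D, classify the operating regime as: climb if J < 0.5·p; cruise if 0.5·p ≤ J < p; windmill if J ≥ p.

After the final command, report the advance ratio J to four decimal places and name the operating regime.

J = 0.9184, regime = windmill

set_propeller: D = 0.221 m, P = 0.199 m (p = P/D = 0.900452); state ← (V=0, rpm=0)
throttle_to(8480): rpm ← 8480
throttle_to(6554): rpm ← 6554
throttle_to(4375): rpm ← 4375
set_airspeed(14.8): V ← 14.8 m/s
final state: V = 14.8 m/s, rpm = 4375 → n = rpm/60 = 72.916667 rev/s
J = V / (n·D) = 14.8 / (72.916667 × 0.221) = 0.918423
regime bands: climb J<0.4502 | cruise [0.4502, 0.9005) | windmill J≥0.9005
J = 0.9184 → windmill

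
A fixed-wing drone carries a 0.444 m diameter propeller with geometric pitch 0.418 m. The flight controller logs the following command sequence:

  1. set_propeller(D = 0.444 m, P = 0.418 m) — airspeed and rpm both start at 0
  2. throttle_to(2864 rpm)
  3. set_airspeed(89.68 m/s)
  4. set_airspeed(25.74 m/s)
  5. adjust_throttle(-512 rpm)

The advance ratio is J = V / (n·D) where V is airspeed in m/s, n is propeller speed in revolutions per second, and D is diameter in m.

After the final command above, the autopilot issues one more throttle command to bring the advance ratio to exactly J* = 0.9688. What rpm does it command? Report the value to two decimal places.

set_propeller: D = 0.444 m, P = 0.418 m (p = P/D = 0.941441); state ← (V=0, rpm=0)
throttle_to(2864): rpm ← 2864
set_airspeed(89.68): V ← 89.68 m/s
set_airspeed(25.74): V ← 25.74 m/s
adjust_throttle(-512): rpm ← 2864 -512 = 2352
final state: V = 25.74 m/s, rpm = 2352 → n = rpm/60 = 39.200000 rev/s
target J* = 0.9688; solve J* = V/(n·D) for n: n = V/(J*·D) = 25.74/(0.9688 × 0.444) = 59.839980 rev/s
rpm = 60·n = 3590.398822

rpm = 3590.40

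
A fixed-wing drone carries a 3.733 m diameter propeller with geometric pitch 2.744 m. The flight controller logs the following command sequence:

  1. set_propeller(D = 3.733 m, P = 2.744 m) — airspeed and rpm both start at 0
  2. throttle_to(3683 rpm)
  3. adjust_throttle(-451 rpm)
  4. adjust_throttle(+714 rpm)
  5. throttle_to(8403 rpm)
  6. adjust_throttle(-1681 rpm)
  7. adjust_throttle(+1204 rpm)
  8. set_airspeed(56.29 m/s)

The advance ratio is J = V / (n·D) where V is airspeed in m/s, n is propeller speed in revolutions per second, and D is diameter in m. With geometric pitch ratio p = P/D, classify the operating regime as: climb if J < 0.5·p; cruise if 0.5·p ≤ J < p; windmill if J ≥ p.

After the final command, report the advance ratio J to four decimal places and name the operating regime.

J = 0.1141, regime = climb

set_propeller: D = 3.733 m, P = 2.744 m (p = P/D = 0.735066); state ← (V=0, rpm=0)
throttle_to(3683): rpm ← 3683
adjust_throttle(-451): rpm ← 3683 -451 = 3232
adjust_throttle(+714): rpm ← 3232 +714 = 3946
throttle_to(8403): rpm ← 8403
adjust_throttle(-1681): rpm ← 8403 -1681 = 6722
adjust_throttle(+1204): rpm ← 6722 +1204 = 7926
set_airspeed(56.29): V ← 56.29 m/s
final state: V = 56.29 m/s, rpm = 7926 → n = rpm/60 = 132.100000 rev/s
J = V / (n·D) = 56.29 / (132.100000 × 3.733) = 0.114149
regime bands: climb J<0.3675 | cruise [0.3675, 0.7351) | windmill J≥0.7351
J = 0.1141 → climb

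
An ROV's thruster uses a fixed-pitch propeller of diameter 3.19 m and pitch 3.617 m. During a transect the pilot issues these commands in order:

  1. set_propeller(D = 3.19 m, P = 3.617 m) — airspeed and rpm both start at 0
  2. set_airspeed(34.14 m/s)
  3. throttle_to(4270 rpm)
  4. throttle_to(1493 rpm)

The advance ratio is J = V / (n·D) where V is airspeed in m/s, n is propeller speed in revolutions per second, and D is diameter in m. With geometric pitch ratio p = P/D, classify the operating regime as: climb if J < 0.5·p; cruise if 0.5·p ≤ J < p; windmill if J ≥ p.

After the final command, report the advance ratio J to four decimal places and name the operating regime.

set_propeller: D = 3.19 m, P = 3.617 m (p = P/D = 1.133856); state ← (V=0, rpm=0)
set_airspeed(34.14): V ← 34.14 m/s
throttle_to(4270): rpm ← 4270
throttle_to(1493): rpm ← 1493
final state: V = 34.14 m/s, rpm = 1493 → n = rpm/60 = 24.883333 rev/s
J = V / (n·D) = 34.14 / (24.883333 × 3.19) = 0.430095
regime bands: climb J<0.5669 | cruise [0.5669, 1.1339) | windmill J≥1.1339
J = 0.4301 → climb

J = 0.4301, regime = climb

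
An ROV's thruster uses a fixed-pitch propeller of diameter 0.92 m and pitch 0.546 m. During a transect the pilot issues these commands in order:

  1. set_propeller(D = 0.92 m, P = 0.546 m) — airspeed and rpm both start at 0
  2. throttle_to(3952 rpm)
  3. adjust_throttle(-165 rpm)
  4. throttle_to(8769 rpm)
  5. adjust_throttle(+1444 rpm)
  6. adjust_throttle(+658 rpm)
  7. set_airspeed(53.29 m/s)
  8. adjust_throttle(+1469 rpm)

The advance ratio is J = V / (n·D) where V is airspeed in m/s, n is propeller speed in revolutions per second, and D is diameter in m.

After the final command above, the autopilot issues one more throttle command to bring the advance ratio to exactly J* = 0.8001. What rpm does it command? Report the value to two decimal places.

set_propeller: D = 0.92 m, P = 0.546 m (p = P/D = 0.593478); state ← (V=0, rpm=0)
throttle_to(3952): rpm ← 3952
adjust_throttle(-165): rpm ← 3952 -165 = 3787
throttle_to(8769): rpm ← 8769
adjust_throttle(+1444): rpm ← 8769 +1444 = 10213
adjust_throttle(+658): rpm ← 10213 +658 = 10871
set_airspeed(53.29): V ← 53.29 m/s
adjust_throttle(+1469): rpm ← 10871 +1469 = 12340
final state: V = 53.29 m/s, rpm = 12340 → n = rpm/60 = 205.666667 rev/s
target J* = 0.8001; solve J* = V/(n·D) for n: n = V/(J*·D) = 53.29/(0.8001 × 0.92) = 72.395842 rev/s
rpm = 60·n = 4343.750509

rpm = 4343.75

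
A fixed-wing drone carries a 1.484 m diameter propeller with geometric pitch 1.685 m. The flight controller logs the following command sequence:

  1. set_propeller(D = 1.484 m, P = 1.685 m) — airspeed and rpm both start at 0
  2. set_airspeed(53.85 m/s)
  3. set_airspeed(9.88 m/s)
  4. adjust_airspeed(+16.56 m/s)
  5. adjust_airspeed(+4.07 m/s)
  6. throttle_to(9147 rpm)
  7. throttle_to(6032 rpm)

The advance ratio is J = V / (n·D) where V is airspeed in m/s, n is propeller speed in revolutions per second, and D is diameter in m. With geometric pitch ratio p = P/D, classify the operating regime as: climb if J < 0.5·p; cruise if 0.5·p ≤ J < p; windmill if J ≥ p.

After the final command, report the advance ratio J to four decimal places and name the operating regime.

set_propeller: D = 1.484 m, P = 1.685 m (p = P/D = 1.135445); state ← (V=0, rpm=0)
set_airspeed(53.85): V ← 53.85 m/s
set_airspeed(9.88): V ← 9.88 m/s
adjust_airspeed(+16.56): V ← 9.88 +16.56 = 26.44 m/s
adjust_airspeed(+4.07): V ← 26.44 +4.07 = 30.51 m/s
throttle_to(9147): rpm ← 9147
throttle_to(6032): rpm ← 6032
final state: V = 30.51 m/s, rpm = 6032 → n = rpm/60 = 100.533333 rev/s
J = V / (n·D) = 30.51 / (100.533333 × 1.484) = 0.204502
regime bands: climb J<0.5677 | cruise [0.5677, 1.1354) | windmill J≥1.1354
J = 0.2045 → climb

J = 0.2045, regime = climb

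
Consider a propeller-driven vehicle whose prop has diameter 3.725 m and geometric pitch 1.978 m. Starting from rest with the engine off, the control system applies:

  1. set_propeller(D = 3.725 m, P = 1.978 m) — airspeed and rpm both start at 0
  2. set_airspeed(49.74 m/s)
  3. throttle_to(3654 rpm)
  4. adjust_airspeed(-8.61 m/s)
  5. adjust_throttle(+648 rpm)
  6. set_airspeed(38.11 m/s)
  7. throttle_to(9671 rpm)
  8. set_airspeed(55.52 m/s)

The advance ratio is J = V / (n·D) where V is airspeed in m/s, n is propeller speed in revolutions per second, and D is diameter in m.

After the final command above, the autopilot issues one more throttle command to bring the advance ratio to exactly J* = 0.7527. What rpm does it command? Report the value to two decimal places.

rpm = 1188.10

set_propeller: D = 3.725 m, P = 1.978 m (p = P/D = 0.531007); state ← (V=0, rpm=0)
set_airspeed(49.74): V ← 49.74 m/s
throttle_to(3654): rpm ← 3654
adjust_airspeed(-8.61): V ← 49.74 -8.61 = 41.13 m/s
adjust_throttle(+648): rpm ← 3654 +648 = 4302
set_airspeed(38.11): V ← 38.11 m/s
throttle_to(9671): rpm ← 9671
set_airspeed(55.52): V ← 55.52 m/s
final state: V = 55.52 m/s, rpm = 9671 → n = rpm/60 = 161.183333 rev/s
target J* = 0.7527; solve J* = V/(n·D) for n: n = V/(J*·D) = 55.52/(0.7527 × 3.725) = 19.801645 rev/s
rpm = 60·n = 1188.098684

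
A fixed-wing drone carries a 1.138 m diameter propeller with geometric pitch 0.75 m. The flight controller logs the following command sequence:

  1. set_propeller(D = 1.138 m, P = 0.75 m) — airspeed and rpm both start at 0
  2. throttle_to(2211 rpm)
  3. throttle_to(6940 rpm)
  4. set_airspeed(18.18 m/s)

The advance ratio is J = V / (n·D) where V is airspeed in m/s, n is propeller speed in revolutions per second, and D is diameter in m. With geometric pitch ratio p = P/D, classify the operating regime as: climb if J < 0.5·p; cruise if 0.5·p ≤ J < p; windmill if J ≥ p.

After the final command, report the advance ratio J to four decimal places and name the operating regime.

set_propeller: D = 1.138 m, P = 0.75 m (p = P/D = 0.659051); state ← (V=0, rpm=0)
throttle_to(2211): rpm ← 2211
throttle_to(6940): rpm ← 6940
set_airspeed(18.18): V ← 18.18 m/s
final state: V = 18.18 m/s, rpm = 6940 → n = rpm/60 = 115.666667 rev/s
J = V / (n·D) = 18.18 / (115.666667 × 1.138) = 0.138116
regime bands: climb J<0.3295 | cruise [0.3295, 0.6591) | windmill J≥0.6591
J = 0.1381 → climb

J = 0.1381, regime = climb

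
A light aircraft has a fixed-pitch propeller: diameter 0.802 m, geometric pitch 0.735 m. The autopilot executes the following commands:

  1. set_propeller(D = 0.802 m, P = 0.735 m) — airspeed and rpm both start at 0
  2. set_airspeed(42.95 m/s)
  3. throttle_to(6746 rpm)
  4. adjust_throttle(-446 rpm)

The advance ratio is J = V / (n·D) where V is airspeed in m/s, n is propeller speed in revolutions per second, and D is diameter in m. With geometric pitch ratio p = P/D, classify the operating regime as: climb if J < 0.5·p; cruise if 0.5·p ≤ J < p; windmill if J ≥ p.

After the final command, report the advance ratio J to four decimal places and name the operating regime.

set_propeller: D = 0.802 m, P = 0.735 m (p = P/D = 0.916459); state ← (V=0, rpm=0)
set_airspeed(42.95): V ← 42.95 m/s
throttle_to(6746): rpm ← 6746
adjust_throttle(-446): rpm ← 6746 -446 = 6300
final state: V = 42.95 m/s, rpm = 6300 → n = rpm/60 = 105.000000 rev/s
J = V / (n·D) = 42.95 / (105.000000 × 0.802) = 0.510034
regime bands: climb J<0.4582 | cruise [0.4582, 0.9165) | windmill J≥0.9165
J = 0.5100 → cruise

J = 0.5100, regime = cruise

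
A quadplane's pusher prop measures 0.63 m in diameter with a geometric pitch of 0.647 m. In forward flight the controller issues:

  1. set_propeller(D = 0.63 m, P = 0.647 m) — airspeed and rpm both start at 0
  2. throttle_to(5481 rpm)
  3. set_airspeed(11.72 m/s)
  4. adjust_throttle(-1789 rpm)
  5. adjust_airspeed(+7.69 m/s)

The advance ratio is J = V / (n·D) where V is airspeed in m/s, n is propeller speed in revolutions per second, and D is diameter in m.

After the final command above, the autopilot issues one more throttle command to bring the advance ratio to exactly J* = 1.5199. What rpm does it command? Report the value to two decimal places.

set_propeller: D = 0.63 m, P = 0.647 m (p = P/D = 1.026984); state ← (V=0, rpm=0)
throttle_to(5481): rpm ← 5481
set_airspeed(11.72): V ← 11.72 m/s
adjust_throttle(-1789): rpm ← 5481 -1789 = 3692
adjust_airspeed(+7.69): V ← 11.72 +7.69 = 19.41 m/s
final state: V = 19.41 m/s, rpm = 3692 → n = rpm/60 = 61.533333 rev/s
target J* = 1.5199; solve J* = V/(n·D) for n: n = V/(J*·D) = 19.41/(1.5199 × 0.63) = 20.270757 rev/s
rpm = 60·n = 1216.245430

rpm = 1216.25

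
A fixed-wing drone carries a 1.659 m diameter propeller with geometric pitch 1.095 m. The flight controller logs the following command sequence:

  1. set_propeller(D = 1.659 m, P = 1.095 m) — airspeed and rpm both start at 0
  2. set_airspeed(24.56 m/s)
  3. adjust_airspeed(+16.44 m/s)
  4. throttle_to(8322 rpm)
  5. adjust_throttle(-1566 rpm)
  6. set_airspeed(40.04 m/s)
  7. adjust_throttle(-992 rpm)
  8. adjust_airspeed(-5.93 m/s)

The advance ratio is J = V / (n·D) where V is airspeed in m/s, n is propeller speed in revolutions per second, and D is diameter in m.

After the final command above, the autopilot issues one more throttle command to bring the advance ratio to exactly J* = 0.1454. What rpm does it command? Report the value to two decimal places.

rpm = 8484.42

set_propeller: D = 1.659 m, P = 1.095 m (p = P/D = 0.660036); state ← (V=0, rpm=0)
set_airspeed(24.56): V ← 24.56 m/s
adjust_airspeed(+16.44): V ← 24.56 +16.44 = 41 m/s
throttle_to(8322): rpm ← 8322
adjust_throttle(-1566): rpm ← 8322 -1566 = 6756
set_airspeed(40.04): V ← 40.04 m/s
adjust_throttle(-992): rpm ← 6756 -992 = 5764
adjust_airspeed(-5.93): V ← 40.04 -5.93 = 34.11 m/s
final state: V = 34.11 m/s, rpm = 5764 → n = rpm/60 = 96.066667 rev/s
target J* = 0.1454; solve J* = V/(n·D) for n: n = V/(J*·D) = 34.11/(0.1454 × 1.659) = 141.407006 rev/s
rpm = 60·n = 8484.420356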